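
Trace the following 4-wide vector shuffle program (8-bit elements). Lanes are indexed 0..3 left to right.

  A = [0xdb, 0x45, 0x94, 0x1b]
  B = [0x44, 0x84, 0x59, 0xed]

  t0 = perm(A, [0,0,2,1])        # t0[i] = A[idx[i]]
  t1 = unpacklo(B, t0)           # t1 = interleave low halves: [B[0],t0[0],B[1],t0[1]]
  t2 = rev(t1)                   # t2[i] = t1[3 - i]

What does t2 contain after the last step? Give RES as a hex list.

→ t0 |db|db|94|45|
→ t1 |44|db|84|db|
→ t2 |db|84|db|44|

RES = [ 0xdb  0x84  0xdb  0x44 ]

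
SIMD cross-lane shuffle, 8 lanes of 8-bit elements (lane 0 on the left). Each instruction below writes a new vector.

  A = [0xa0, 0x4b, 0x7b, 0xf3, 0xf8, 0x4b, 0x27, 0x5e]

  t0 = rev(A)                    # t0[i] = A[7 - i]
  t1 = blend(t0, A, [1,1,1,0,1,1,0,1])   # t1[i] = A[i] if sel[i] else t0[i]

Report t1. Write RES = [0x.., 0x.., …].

RES = [ 0xa0  0x4b  0x7b  0xf8  0xf8  0x4b  0x4b  0x5e ]

  t0: 5e 27 4b f8 f3 7b 4b a0
  t1: a0 4b 7b f8 f8 4b 4b 5e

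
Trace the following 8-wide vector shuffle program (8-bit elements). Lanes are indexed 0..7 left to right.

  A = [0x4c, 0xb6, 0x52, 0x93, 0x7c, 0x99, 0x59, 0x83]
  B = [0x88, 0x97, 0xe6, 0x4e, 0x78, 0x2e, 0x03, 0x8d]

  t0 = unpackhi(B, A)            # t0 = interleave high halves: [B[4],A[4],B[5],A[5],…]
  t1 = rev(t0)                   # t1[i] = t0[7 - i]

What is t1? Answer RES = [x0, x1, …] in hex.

RES = [ 0x83  0x8d  0x59  0x03  0x99  0x2e  0x7c  0x78 ]

→ t0 |78|7c|2e|99|03|59|8d|83|
→ t1 |83|8d|59|03|99|2e|7c|78|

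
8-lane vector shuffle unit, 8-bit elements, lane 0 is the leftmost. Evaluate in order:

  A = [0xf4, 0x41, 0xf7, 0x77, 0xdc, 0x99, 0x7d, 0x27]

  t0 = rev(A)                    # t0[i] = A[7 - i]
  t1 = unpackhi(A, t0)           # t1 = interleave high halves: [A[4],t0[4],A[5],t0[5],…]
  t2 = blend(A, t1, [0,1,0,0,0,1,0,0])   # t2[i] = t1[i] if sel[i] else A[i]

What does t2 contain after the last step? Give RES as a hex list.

RES = [ 0xf4  0x77  0xf7  0x77  0xdc  0x41  0x7d  0x27 ]

→ t0 |27|7d|99|dc|77|f7|41|f4|
→ t1 |dc|77|99|f7|7d|41|27|f4|
→ t2 |f4|77|f7|77|dc|41|7d|27|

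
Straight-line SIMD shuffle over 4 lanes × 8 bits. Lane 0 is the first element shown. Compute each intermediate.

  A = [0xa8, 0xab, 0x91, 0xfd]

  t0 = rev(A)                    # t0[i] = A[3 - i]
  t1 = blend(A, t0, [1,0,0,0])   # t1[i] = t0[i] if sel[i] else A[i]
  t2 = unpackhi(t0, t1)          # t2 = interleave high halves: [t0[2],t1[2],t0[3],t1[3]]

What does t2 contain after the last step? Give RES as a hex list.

RES = [0xab, 0x91, 0xa8, 0xfd]

t0 = [0xfd, 0x91, 0xab, 0xa8]
t1 = [0xfd, 0xab, 0x91, 0xfd]
t2 = [0xab, 0x91, 0xa8, 0xfd]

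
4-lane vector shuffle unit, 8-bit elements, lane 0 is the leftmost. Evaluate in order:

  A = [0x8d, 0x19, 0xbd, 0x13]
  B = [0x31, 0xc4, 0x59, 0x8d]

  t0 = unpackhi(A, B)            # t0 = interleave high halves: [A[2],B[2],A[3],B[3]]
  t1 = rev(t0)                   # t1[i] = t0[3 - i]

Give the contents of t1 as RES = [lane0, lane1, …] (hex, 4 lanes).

RES = [0x8d, 0x13, 0x59, 0xbd]

→ t0 |bd|59|13|8d|
→ t1 |8d|13|59|bd|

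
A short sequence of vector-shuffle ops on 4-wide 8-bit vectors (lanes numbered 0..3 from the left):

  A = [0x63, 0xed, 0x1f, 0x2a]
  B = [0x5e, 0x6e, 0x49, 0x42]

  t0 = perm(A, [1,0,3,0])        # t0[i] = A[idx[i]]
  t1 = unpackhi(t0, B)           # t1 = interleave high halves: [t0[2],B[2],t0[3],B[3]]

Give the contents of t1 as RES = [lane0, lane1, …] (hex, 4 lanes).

t0 = [0xed, 0x63, 0x2a, 0x63]
t1 = [0x2a, 0x49, 0x63, 0x42]

RES = [ 0x2a  0x49  0x63  0x42 ]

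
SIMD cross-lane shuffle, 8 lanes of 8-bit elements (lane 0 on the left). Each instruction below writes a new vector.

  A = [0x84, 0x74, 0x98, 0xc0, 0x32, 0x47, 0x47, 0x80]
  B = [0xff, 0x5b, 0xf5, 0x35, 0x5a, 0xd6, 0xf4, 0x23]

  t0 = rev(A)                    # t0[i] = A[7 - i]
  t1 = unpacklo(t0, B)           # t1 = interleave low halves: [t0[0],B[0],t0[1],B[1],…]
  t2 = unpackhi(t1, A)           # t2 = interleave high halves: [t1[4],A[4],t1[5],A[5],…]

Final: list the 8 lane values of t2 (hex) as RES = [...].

RES = [ 0x47  0x32  0xf5  0x47  0x32  0x47  0x35  0x80 ]

t0 = [0x80, 0x47, 0x47, 0x32, 0xc0, 0x98, 0x74, 0x84]
t1 = [0x80, 0xff, 0x47, 0x5b, 0x47, 0xf5, 0x32, 0x35]
t2 = [0x47, 0x32, 0xf5, 0x47, 0x32, 0x47, 0x35, 0x80]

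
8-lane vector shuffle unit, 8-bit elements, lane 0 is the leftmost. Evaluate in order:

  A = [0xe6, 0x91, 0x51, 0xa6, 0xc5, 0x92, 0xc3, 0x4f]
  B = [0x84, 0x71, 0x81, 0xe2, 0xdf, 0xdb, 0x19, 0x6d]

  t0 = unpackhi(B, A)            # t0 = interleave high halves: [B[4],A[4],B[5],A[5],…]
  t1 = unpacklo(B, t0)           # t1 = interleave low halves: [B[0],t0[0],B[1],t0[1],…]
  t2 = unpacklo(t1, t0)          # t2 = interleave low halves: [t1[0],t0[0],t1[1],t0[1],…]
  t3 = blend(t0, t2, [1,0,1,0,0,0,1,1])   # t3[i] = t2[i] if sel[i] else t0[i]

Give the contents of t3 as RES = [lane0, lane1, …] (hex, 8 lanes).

t0 = [0xdf, 0xc5, 0xdb, 0x92, 0x19, 0xc3, 0x6d, 0x4f]
t1 = [0x84, 0xdf, 0x71, 0xc5, 0x81, 0xdb, 0xe2, 0x92]
t2 = [0x84, 0xdf, 0xdf, 0xc5, 0x71, 0xdb, 0xc5, 0x92]
t3 = [0x84, 0xc5, 0xdf, 0x92, 0x19, 0xc3, 0xc5, 0x92]

RES = [0x84, 0xc5, 0xdf, 0x92, 0x19, 0xc3, 0xc5, 0x92]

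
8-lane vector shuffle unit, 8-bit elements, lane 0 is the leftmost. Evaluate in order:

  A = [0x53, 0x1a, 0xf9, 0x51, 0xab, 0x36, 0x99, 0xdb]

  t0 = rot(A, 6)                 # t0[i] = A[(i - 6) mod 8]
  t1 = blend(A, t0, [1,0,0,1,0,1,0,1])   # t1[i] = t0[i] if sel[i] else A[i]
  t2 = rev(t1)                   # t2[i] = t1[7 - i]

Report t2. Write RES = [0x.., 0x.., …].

  t0: f9 51 ab 36 99 db 53 1a
  t1: f9 1a f9 36 ab db 99 1a
  t2: 1a 99 db ab 36 f9 1a f9

RES = [ 0x1a  0x99  0xdb  0xab  0x36  0xf9  0x1a  0xf9 ]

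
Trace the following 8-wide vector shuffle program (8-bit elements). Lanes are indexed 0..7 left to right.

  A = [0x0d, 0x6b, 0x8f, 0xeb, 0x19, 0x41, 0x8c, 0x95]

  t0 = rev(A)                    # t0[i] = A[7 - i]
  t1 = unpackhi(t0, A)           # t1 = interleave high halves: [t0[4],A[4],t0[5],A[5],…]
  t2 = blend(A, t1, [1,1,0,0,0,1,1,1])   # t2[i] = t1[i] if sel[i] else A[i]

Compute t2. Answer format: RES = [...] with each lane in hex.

t0 = [0x95, 0x8c, 0x41, 0x19, 0xeb, 0x8f, 0x6b, 0x0d]
t1 = [0xeb, 0x19, 0x8f, 0x41, 0x6b, 0x8c, 0x0d, 0x95]
t2 = [0xeb, 0x19, 0x8f, 0xeb, 0x19, 0x8c, 0x0d, 0x95]

RES = [ 0xeb  0x19  0x8f  0xeb  0x19  0x8c  0x0d  0x95 ]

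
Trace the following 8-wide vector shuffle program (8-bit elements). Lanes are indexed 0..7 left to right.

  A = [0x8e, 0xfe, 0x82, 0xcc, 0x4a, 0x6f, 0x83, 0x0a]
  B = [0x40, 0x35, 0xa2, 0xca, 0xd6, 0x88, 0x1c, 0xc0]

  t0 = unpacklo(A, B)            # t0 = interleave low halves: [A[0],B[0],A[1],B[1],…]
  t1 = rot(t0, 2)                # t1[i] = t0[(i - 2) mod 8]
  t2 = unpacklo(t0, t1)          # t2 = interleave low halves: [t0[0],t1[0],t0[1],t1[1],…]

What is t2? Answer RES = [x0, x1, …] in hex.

  t0: 8e 40 fe 35 82 a2 cc ca
  t1: cc ca 8e 40 fe 35 82 a2
  t2: 8e cc 40 ca fe 8e 35 40

RES = [ 0x8e  0xcc  0x40  0xca  0xfe  0x8e  0x35  0x40 ]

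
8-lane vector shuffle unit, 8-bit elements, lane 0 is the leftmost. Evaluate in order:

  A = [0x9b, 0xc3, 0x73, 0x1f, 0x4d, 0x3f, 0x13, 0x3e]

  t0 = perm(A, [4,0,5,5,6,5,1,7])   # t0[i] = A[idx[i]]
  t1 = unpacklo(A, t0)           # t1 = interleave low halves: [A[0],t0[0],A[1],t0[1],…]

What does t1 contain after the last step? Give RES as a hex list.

t0 = [0x4d, 0x9b, 0x3f, 0x3f, 0x13, 0x3f, 0xc3, 0x3e]
t1 = [0x9b, 0x4d, 0xc3, 0x9b, 0x73, 0x3f, 0x1f, 0x3f]

RES = [ 0x9b  0x4d  0xc3  0x9b  0x73  0x3f  0x1f  0x3f ]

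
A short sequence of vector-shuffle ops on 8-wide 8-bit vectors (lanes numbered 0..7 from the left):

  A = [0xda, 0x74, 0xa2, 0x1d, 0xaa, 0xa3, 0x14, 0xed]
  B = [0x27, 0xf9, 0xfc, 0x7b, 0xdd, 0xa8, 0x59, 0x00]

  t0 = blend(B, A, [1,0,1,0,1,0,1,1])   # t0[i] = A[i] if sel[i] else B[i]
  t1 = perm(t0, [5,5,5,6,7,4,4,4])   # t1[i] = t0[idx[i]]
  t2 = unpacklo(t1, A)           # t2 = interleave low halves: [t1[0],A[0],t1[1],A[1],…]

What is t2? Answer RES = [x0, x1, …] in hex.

t0 = [0xda, 0xf9, 0xa2, 0x7b, 0xaa, 0xa8, 0x14, 0xed]
t1 = [0xa8, 0xa8, 0xa8, 0x14, 0xed, 0xaa, 0xaa, 0xaa]
t2 = [0xa8, 0xda, 0xa8, 0x74, 0xa8, 0xa2, 0x14, 0x1d]

RES = [0xa8, 0xda, 0xa8, 0x74, 0xa8, 0xa2, 0x14, 0x1d]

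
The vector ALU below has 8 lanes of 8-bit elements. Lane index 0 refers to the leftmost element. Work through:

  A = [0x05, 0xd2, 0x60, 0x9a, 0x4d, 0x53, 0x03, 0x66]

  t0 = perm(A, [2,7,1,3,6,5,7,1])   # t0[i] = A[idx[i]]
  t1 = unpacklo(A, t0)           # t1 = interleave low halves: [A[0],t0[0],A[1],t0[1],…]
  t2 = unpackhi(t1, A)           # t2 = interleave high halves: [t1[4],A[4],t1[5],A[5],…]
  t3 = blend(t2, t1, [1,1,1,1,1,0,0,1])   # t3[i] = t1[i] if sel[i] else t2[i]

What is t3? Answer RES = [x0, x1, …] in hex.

t0 = [0x60, 0x66, 0xd2, 0x9a, 0x03, 0x53, 0x66, 0xd2]
t1 = [0x05, 0x60, 0xd2, 0x66, 0x60, 0xd2, 0x9a, 0x9a]
t2 = [0x60, 0x4d, 0xd2, 0x53, 0x9a, 0x03, 0x9a, 0x66]
t3 = [0x05, 0x60, 0xd2, 0x66, 0x60, 0x03, 0x9a, 0x9a]

RES = [0x05, 0x60, 0xd2, 0x66, 0x60, 0x03, 0x9a, 0x9a]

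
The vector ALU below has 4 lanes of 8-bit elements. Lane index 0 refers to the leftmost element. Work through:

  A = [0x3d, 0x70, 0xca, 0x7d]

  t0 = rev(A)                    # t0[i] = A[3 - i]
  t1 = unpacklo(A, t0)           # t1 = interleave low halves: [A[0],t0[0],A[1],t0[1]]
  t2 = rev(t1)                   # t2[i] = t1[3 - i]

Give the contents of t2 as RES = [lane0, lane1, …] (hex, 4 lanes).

  t0: 7d ca 70 3d
  t1: 3d 7d 70 ca
  t2: ca 70 7d 3d

RES = [ 0xca  0x70  0x7d  0x3d ]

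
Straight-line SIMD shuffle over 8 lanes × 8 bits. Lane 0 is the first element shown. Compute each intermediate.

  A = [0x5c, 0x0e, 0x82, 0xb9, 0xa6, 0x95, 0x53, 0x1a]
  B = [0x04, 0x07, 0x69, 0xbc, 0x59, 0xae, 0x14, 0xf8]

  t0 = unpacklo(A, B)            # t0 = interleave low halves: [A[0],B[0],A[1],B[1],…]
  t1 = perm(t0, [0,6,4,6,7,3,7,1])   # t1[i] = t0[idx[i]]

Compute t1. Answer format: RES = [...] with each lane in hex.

→ t0 |5c|04|0e|07|82|69|b9|bc|
→ t1 |5c|b9|82|b9|bc|07|bc|04|

RES = [ 0x5c  0xb9  0x82  0xb9  0xbc  0x07  0xbc  0x04 ]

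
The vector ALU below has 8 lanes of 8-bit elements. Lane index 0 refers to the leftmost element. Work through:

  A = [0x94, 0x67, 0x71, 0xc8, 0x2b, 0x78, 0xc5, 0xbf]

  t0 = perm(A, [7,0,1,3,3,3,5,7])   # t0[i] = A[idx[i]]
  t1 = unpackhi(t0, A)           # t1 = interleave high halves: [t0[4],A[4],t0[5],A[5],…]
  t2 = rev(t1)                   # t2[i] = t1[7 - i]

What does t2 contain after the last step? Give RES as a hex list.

t0 = [0xbf, 0x94, 0x67, 0xc8, 0xc8, 0xc8, 0x78, 0xbf]
t1 = [0xc8, 0x2b, 0xc8, 0x78, 0x78, 0xc5, 0xbf, 0xbf]
t2 = [0xbf, 0xbf, 0xc5, 0x78, 0x78, 0xc8, 0x2b, 0xc8]

RES = [ 0xbf  0xbf  0xc5  0x78  0x78  0xc8  0x2b  0xc8 ]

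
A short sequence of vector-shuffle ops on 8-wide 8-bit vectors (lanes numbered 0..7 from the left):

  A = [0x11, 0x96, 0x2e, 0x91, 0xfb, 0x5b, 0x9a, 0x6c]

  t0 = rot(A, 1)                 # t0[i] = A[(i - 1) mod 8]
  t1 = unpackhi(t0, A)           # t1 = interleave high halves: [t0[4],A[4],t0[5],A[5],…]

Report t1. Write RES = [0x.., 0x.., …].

RES = [0x91, 0xfb, 0xfb, 0x5b, 0x5b, 0x9a, 0x9a, 0x6c]

t0 = [0x6c, 0x11, 0x96, 0x2e, 0x91, 0xfb, 0x5b, 0x9a]
t1 = [0x91, 0xfb, 0xfb, 0x5b, 0x5b, 0x9a, 0x9a, 0x6c]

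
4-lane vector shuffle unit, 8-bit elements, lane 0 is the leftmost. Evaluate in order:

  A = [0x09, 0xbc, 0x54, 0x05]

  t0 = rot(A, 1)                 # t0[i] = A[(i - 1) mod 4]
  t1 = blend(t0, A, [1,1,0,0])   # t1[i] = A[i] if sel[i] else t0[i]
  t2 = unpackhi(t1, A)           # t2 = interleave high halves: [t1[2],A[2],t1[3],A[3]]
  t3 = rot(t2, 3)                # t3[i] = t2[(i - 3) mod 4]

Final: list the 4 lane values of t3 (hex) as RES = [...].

RES = [ 0x54  0x54  0x05  0xbc ]

t0 = [0x05, 0x09, 0xbc, 0x54]
t1 = [0x09, 0xbc, 0xbc, 0x54]
t2 = [0xbc, 0x54, 0x54, 0x05]
t3 = [0x54, 0x54, 0x05, 0xbc]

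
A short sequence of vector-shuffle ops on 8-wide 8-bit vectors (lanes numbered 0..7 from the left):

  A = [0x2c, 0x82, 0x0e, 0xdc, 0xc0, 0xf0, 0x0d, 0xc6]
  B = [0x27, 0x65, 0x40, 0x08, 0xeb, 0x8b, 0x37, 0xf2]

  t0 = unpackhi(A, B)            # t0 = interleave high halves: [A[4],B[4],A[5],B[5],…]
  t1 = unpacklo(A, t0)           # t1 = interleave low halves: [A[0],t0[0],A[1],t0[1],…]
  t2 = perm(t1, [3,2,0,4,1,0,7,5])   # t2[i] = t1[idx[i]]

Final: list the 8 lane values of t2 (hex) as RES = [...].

RES = [0xeb, 0x82, 0x2c, 0x0e, 0xc0, 0x2c, 0x8b, 0xf0]

  t0: c0 eb f0 8b 0d 37 c6 f2
  t1: 2c c0 82 eb 0e f0 dc 8b
  t2: eb 82 2c 0e c0 2c 8b f0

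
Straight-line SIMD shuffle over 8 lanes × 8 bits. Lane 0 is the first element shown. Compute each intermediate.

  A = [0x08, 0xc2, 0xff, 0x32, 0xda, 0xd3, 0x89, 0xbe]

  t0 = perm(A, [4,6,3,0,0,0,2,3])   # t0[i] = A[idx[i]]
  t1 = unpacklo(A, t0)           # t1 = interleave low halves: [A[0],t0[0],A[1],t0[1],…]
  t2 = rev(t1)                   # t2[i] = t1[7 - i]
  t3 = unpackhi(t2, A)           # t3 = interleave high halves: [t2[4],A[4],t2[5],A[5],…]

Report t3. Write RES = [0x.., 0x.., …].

  t0: da 89 32 08 08 08 ff 32
  t1: 08 da c2 89 ff 32 32 08
  t2: 08 32 32 ff 89 c2 da 08
  t3: 89 da c2 d3 da 89 08 be

RES = [ 0x89  0xda  0xc2  0xd3  0xda  0x89  0x08  0xbe ]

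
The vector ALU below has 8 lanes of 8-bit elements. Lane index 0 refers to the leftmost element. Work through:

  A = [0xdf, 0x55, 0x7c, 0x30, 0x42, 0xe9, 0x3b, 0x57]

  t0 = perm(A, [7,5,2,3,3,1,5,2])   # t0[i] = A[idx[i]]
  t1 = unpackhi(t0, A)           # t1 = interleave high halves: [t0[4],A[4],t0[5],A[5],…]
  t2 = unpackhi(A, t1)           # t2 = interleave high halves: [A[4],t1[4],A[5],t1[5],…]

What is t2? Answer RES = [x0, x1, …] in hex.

RES = [ 0x42  0xe9  0xe9  0x3b  0x3b  0x7c  0x57  0x57 ]

  t0: 57 e9 7c 30 30 55 e9 7c
  t1: 30 42 55 e9 e9 3b 7c 57
  t2: 42 e9 e9 3b 3b 7c 57 57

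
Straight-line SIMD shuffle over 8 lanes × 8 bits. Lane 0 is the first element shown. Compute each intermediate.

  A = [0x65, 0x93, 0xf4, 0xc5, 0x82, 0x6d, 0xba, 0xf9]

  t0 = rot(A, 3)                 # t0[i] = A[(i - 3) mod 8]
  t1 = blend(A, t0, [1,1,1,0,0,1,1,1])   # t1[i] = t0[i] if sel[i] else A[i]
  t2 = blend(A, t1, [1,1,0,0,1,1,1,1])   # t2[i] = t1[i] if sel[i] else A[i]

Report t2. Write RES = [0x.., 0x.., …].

  t0: 6d ba f9 65 93 f4 c5 82
  t1: 6d ba f9 c5 82 f4 c5 82
  t2: 6d ba f4 c5 82 f4 c5 82

RES = [0x6d, 0xba, 0xf4, 0xc5, 0x82, 0xf4, 0xc5, 0x82]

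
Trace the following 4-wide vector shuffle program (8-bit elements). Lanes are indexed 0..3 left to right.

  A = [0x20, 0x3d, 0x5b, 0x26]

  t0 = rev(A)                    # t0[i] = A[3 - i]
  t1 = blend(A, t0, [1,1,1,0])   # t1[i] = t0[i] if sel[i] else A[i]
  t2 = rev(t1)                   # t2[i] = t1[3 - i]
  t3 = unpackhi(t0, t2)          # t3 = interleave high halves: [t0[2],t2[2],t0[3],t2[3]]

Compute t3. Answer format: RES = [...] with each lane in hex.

t0 = [0x26, 0x5b, 0x3d, 0x20]
t1 = [0x26, 0x5b, 0x3d, 0x26]
t2 = [0x26, 0x3d, 0x5b, 0x26]
t3 = [0x3d, 0x5b, 0x20, 0x26]

RES = [ 0x3d  0x5b  0x20  0x26 ]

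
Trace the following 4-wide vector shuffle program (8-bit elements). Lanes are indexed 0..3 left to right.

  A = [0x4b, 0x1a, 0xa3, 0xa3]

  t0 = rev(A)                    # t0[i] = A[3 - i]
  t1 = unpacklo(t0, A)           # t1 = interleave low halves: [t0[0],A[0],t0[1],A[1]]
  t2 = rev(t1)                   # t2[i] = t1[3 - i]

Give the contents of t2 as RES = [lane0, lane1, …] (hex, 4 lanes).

  t0: a3 a3 1a 4b
  t1: a3 4b a3 1a
  t2: 1a a3 4b a3

RES = [0x1a, 0xa3, 0x4b, 0xa3]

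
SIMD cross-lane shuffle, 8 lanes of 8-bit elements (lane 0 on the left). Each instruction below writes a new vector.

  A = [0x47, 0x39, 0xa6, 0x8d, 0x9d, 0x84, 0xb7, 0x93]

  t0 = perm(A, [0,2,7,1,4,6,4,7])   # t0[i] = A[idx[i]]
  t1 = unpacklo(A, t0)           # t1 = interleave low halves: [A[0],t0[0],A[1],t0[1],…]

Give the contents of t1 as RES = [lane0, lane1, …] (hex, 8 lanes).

t0 = [0x47, 0xa6, 0x93, 0x39, 0x9d, 0xb7, 0x9d, 0x93]
t1 = [0x47, 0x47, 0x39, 0xa6, 0xa6, 0x93, 0x8d, 0x39]

RES = [ 0x47  0x47  0x39  0xa6  0xa6  0x93  0x8d  0x39 ]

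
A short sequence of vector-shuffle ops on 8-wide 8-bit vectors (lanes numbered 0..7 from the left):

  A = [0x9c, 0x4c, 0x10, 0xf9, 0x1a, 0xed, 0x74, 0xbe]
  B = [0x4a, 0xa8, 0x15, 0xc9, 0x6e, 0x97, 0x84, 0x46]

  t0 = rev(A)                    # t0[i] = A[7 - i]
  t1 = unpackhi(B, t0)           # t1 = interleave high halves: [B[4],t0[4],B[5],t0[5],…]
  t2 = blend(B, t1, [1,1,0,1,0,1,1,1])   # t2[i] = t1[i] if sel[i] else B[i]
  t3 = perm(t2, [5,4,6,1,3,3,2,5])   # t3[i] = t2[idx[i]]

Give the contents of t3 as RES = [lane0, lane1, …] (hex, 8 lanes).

t0 = [0xbe, 0x74, 0xed, 0x1a, 0xf9, 0x10, 0x4c, 0x9c]
t1 = [0x6e, 0xf9, 0x97, 0x10, 0x84, 0x4c, 0x46, 0x9c]
t2 = [0x6e, 0xf9, 0x15, 0x10, 0x6e, 0x4c, 0x46, 0x9c]
t3 = [0x4c, 0x6e, 0x46, 0xf9, 0x10, 0x10, 0x15, 0x4c]

RES = [ 0x4c  0x6e  0x46  0xf9  0x10  0x10  0x15  0x4c ]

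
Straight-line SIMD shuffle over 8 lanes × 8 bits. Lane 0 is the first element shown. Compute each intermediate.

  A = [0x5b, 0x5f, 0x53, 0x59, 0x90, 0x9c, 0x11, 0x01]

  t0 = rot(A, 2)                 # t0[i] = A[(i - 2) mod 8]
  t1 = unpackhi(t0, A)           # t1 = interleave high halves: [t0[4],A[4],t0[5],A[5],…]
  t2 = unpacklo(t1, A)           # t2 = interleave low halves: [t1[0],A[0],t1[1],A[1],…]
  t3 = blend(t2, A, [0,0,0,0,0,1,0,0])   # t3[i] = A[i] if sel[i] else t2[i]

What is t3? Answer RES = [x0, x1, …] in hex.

t0 = [0x11, 0x01, 0x5b, 0x5f, 0x53, 0x59, 0x90, 0x9c]
t1 = [0x53, 0x90, 0x59, 0x9c, 0x90, 0x11, 0x9c, 0x01]
t2 = [0x53, 0x5b, 0x90, 0x5f, 0x59, 0x53, 0x9c, 0x59]
t3 = [0x53, 0x5b, 0x90, 0x5f, 0x59, 0x9c, 0x9c, 0x59]

RES = [ 0x53  0x5b  0x90  0x5f  0x59  0x9c  0x9c  0x59 ]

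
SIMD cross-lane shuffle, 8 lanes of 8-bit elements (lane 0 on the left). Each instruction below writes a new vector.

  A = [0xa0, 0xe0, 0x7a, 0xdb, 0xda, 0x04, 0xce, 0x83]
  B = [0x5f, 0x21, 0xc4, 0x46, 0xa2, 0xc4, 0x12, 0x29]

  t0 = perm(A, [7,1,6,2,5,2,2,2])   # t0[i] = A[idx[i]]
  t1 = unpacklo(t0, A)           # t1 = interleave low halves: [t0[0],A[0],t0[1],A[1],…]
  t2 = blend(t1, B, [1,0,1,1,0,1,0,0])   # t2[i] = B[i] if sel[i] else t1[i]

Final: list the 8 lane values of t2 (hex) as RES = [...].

t0 = [0x83, 0xe0, 0xce, 0x7a, 0x04, 0x7a, 0x7a, 0x7a]
t1 = [0x83, 0xa0, 0xe0, 0xe0, 0xce, 0x7a, 0x7a, 0xdb]
t2 = [0x5f, 0xa0, 0xc4, 0x46, 0xce, 0xc4, 0x7a, 0xdb]

RES = [ 0x5f  0xa0  0xc4  0x46  0xce  0xc4  0x7a  0xdb ]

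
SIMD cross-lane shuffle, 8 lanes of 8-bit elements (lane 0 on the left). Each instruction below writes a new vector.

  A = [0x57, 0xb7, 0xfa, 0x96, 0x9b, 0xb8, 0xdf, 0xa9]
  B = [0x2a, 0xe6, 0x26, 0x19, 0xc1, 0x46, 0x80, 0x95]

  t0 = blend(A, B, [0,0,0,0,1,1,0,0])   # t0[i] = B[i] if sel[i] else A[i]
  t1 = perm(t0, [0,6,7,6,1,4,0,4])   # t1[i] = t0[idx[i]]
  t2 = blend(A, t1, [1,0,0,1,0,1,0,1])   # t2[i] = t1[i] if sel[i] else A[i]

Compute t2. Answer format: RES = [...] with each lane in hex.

RES = [ 0x57  0xb7  0xfa  0xdf  0x9b  0xc1  0xdf  0xc1 ]

→ t0 |57|b7|fa|96|c1|46|df|a9|
→ t1 |57|df|a9|df|b7|c1|57|c1|
→ t2 |57|b7|fa|df|9b|c1|df|c1|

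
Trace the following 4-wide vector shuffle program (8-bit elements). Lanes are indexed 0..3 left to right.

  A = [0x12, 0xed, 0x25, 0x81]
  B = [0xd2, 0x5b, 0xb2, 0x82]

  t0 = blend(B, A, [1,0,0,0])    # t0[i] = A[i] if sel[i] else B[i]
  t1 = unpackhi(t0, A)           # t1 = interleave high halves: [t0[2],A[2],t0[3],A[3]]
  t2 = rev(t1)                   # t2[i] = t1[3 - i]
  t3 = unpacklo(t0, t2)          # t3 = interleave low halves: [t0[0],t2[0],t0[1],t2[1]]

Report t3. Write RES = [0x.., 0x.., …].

RES = [ 0x12  0x81  0x5b  0x82 ]

t0 = [0x12, 0x5b, 0xb2, 0x82]
t1 = [0xb2, 0x25, 0x82, 0x81]
t2 = [0x81, 0x82, 0x25, 0xb2]
t3 = [0x12, 0x81, 0x5b, 0x82]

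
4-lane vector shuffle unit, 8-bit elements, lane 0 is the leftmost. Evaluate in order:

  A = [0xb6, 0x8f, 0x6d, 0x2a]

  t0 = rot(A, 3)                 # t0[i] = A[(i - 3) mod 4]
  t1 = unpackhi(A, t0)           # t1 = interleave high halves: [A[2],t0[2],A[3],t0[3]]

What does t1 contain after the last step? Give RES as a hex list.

RES = [ 0x6d  0x2a  0x2a  0xb6 ]

  t0: 8f 6d 2a b6
  t1: 6d 2a 2a b6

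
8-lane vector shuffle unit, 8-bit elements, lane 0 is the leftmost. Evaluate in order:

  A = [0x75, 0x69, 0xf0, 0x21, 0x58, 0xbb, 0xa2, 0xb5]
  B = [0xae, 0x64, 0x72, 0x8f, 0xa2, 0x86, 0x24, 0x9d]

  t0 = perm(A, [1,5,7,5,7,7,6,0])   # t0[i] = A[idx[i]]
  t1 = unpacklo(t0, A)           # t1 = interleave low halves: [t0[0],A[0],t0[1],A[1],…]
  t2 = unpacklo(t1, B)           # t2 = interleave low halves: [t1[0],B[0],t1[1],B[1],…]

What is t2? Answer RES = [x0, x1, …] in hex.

t0 = [0x69, 0xbb, 0xb5, 0xbb, 0xb5, 0xb5, 0xa2, 0x75]
t1 = [0x69, 0x75, 0xbb, 0x69, 0xb5, 0xf0, 0xbb, 0x21]
t2 = [0x69, 0xae, 0x75, 0x64, 0xbb, 0x72, 0x69, 0x8f]

RES = [ 0x69  0xae  0x75  0x64  0xbb  0x72  0x69  0x8f ]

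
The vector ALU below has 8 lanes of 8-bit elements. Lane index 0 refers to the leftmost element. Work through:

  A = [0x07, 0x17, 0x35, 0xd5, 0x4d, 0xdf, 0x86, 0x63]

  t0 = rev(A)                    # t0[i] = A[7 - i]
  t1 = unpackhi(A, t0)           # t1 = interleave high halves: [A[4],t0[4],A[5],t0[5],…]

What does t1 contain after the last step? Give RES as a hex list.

→ t0 |63|86|df|4d|d5|35|17|07|
→ t1 |4d|d5|df|35|86|17|63|07|

RES = [ 0x4d  0xd5  0xdf  0x35  0x86  0x17  0x63  0x07 ]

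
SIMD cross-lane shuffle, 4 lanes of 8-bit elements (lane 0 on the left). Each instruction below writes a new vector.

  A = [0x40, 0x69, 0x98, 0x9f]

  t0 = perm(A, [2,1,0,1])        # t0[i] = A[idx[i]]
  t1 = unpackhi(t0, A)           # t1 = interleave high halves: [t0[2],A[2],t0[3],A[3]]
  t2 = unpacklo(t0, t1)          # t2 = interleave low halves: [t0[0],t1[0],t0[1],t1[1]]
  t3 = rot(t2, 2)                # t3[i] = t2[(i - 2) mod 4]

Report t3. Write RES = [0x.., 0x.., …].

→ t0 |98|69|40|69|
→ t1 |40|98|69|9f|
→ t2 |98|40|69|98|
→ t3 |69|98|98|40|

RES = [ 0x69  0x98  0x98  0x40 ]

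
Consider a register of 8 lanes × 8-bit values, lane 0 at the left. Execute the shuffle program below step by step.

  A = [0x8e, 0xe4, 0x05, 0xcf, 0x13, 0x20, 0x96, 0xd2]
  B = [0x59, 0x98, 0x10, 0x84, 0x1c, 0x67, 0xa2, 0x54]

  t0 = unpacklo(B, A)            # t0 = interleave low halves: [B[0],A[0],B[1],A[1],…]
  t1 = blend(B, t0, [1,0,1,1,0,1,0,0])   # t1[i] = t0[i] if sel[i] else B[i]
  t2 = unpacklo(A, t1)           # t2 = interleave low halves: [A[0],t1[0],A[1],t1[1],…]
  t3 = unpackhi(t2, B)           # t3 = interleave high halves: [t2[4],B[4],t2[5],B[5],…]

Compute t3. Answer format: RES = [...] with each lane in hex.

RES = [0x05, 0x1c, 0x98, 0x67, 0xcf, 0xa2, 0xe4, 0x54]

  t0: 59 8e 98 e4 10 05 84 cf
  t1: 59 98 98 e4 1c 05 a2 54
  t2: 8e 59 e4 98 05 98 cf e4
  t3: 05 1c 98 67 cf a2 e4 54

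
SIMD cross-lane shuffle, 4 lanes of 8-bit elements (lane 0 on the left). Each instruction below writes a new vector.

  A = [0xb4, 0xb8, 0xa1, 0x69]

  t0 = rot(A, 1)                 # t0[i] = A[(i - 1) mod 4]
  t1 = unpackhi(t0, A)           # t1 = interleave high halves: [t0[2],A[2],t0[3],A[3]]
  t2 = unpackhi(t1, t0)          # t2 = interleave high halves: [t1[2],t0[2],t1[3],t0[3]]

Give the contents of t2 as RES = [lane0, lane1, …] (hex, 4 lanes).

  t0: 69 b4 b8 a1
  t1: b8 a1 a1 69
  t2: a1 b8 69 a1

RES = [ 0xa1  0xb8  0x69  0xa1 ]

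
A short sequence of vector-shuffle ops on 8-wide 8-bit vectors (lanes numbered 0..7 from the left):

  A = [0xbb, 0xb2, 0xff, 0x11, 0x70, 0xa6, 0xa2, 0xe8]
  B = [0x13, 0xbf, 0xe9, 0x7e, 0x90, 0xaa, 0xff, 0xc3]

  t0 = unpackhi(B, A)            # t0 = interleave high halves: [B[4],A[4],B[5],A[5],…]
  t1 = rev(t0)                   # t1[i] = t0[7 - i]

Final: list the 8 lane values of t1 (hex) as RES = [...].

→ t0 |90|70|aa|a6|ff|a2|c3|e8|
→ t1 |e8|c3|a2|ff|a6|aa|70|90|

RES = [0xe8, 0xc3, 0xa2, 0xff, 0xa6, 0xaa, 0x70, 0x90]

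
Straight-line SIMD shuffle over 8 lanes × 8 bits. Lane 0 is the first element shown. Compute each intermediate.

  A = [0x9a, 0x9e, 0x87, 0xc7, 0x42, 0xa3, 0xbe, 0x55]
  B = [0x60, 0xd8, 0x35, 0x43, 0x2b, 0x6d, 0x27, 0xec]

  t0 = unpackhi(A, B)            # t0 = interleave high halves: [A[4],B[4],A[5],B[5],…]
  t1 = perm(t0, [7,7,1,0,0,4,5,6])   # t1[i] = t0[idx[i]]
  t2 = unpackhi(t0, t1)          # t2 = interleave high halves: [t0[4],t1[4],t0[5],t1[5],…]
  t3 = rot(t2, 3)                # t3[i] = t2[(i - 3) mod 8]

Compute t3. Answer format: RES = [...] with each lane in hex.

RES = [ 0x27  0xec  0x55  0xbe  0x42  0x27  0xbe  0x55 ]

t0 = [0x42, 0x2b, 0xa3, 0x6d, 0xbe, 0x27, 0x55, 0xec]
t1 = [0xec, 0xec, 0x2b, 0x42, 0x42, 0xbe, 0x27, 0x55]
t2 = [0xbe, 0x42, 0x27, 0xbe, 0x55, 0x27, 0xec, 0x55]
t3 = [0x27, 0xec, 0x55, 0xbe, 0x42, 0x27, 0xbe, 0x55]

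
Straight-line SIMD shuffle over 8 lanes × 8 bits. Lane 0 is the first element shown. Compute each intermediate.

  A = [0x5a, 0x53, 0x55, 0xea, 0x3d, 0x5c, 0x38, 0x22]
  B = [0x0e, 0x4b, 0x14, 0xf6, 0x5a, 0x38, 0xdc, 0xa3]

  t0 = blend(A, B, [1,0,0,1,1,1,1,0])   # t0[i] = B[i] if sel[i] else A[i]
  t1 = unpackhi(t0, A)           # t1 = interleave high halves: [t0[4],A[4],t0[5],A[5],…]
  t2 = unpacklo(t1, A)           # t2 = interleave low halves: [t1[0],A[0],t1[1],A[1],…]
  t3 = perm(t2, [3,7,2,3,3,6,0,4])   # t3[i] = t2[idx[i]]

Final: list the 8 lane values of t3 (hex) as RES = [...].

t0 = [0x0e, 0x53, 0x55, 0xf6, 0x5a, 0x38, 0xdc, 0x22]
t1 = [0x5a, 0x3d, 0x38, 0x5c, 0xdc, 0x38, 0x22, 0x22]
t2 = [0x5a, 0x5a, 0x3d, 0x53, 0x38, 0x55, 0x5c, 0xea]
t3 = [0x53, 0xea, 0x3d, 0x53, 0x53, 0x5c, 0x5a, 0x38]

RES = [0x53, 0xea, 0x3d, 0x53, 0x53, 0x5c, 0x5a, 0x38]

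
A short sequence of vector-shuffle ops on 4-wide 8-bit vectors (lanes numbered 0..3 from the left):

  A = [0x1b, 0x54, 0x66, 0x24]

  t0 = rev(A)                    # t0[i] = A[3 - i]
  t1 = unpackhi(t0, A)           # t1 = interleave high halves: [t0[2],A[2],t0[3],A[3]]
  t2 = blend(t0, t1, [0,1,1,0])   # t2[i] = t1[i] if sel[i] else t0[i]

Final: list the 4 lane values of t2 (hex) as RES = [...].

→ t0 |24|66|54|1b|
→ t1 |54|66|1b|24|
→ t2 |24|66|1b|1b|

RES = [ 0x24  0x66  0x1b  0x1b ]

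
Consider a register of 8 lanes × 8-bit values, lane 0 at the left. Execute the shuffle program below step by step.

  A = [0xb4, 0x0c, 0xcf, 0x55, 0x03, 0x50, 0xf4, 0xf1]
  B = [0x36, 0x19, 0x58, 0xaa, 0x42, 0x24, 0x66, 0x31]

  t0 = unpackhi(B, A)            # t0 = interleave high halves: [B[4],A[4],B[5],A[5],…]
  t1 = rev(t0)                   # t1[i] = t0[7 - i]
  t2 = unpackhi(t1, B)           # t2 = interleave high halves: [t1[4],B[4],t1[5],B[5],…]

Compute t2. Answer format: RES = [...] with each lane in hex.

RES = [0x50, 0x42, 0x24, 0x24, 0x03, 0x66, 0x42, 0x31]

t0 = [0x42, 0x03, 0x24, 0x50, 0x66, 0xf4, 0x31, 0xf1]
t1 = [0xf1, 0x31, 0xf4, 0x66, 0x50, 0x24, 0x03, 0x42]
t2 = [0x50, 0x42, 0x24, 0x24, 0x03, 0x66, 0x42, 0x31]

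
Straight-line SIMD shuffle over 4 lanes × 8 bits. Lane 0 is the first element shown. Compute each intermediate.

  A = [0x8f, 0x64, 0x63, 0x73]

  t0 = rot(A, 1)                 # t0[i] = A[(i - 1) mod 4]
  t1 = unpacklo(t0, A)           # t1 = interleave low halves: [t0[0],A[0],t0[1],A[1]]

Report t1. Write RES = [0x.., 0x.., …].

RES = [0x73, 0x8f, 0x8f, 0x64]

  t0: 73 8f 64 63
  t1: 73 8f 8f 64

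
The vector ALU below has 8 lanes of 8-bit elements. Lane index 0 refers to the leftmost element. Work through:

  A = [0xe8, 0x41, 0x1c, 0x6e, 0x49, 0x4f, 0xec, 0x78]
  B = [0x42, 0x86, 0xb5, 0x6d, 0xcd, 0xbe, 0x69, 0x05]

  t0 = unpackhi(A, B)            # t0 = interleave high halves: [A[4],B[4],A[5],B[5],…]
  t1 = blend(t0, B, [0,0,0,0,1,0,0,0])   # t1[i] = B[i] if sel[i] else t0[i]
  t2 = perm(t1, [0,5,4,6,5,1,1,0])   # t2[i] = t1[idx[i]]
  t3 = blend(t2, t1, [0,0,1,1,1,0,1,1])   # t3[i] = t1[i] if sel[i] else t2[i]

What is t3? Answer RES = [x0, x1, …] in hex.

RES = [0x49, 0x69, 0x4f, 0xbe, 0xcd, 0xcd, 0x78, 0x05]

t0 = [0x49, 0xcd, 0x4f, 0xbe, 0xec, 0x69, 0x78, 0x05]
t1 = [0x49, 0xcd, 0x4f, 0xbe, 0xcd, 0x69, 0x78, 0x05]
t2 = [0x49, 0x69, 0xcd, 0x78, 0x69, 0xcd, 0xcd, 0x49]
t3 = [0x49, 0x69, 0x4f, 0xbe, 0xcd, 0xcd, 0x78, 0x05]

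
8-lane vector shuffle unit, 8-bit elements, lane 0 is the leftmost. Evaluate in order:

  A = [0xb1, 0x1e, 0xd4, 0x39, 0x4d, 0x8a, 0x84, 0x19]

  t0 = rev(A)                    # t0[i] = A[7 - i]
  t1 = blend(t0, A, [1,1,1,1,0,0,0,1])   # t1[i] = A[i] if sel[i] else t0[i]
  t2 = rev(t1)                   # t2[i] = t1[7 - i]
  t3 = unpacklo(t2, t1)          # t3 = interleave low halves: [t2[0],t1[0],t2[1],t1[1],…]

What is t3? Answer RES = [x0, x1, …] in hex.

t0 = [0x19, 0x84, 0x8a, 0x4d, 0x39, 0xd4, 0x1e, 0xb1]
t1 = [0xb1, 0x1e, 0xd4, 0x39, 0x39, 0xd4, 0x1e, 0x19]
t2 = [0x19, 0x1e, 0xd4, 0x39, 0x39, 0xd4, 0x1e, 0xb1]
t3 = [0x19, 0xb1, 0x1e, 0x1e, 0xd4, 0xd4, 0x39, 0x39]

RES = [ 0x19  0xb1  0x1e  0x1e  0xd4  0xd4  0x39  0x39 ]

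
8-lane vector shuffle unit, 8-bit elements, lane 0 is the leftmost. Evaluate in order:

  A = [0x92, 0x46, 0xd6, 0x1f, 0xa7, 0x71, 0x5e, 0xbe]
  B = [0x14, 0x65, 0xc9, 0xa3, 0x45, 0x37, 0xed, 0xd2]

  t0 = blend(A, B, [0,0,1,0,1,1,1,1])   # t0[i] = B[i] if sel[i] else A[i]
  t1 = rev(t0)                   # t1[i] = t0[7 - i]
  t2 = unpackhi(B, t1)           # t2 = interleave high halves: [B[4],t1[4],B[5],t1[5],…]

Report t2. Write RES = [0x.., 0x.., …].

→ t0 |92|46|c9|1f|45|37|ed|d2|
→ t1 |d2|ed|37|45|1f|c9|46|92|
→ t2 |45|1f|37|c9|ed|46|d2|92|

RES = [0x45, 0x1f, 0x37, 0xc9, 0xed, 0x46, 0xd2, 0x92]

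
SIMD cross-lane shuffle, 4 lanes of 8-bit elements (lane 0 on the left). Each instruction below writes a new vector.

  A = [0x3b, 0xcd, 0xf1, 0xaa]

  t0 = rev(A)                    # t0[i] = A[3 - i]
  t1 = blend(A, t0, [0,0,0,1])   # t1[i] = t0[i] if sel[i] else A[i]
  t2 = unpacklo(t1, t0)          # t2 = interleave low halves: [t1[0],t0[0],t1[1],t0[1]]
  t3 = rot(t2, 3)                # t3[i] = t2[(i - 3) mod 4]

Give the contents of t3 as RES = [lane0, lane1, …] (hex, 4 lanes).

RES = [ 0xaa  0xcd  0xf1  0x3b ]

→ t0 |aa|f1|cd|3b|
→ t1 |3b|cd|f1|3b|
→ t2 |3b|aa|cd|f1|
→ t3 |aa|cd|f1|3b|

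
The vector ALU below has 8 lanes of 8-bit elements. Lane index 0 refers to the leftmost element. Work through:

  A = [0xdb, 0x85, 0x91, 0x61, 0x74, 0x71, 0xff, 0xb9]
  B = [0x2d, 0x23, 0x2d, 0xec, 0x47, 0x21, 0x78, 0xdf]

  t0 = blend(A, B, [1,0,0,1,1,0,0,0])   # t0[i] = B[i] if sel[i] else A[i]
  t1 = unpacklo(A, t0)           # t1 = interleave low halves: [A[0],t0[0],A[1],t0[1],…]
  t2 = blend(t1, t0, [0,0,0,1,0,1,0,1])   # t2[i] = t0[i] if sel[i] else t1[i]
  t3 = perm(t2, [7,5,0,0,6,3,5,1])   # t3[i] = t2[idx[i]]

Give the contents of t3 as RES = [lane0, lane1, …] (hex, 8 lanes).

→ t0 |2d|85|91|ec|47|71|ff|b9|
→ t1 |db|2d|85|85|91|91|61|ec|
→ t2 |db|2d|85|ec|91|71|61|b9|
→ t3 |b9|71|db|db|61|ec|71|2d|

RES = [ 0xb9  0x71  0xdb  0xdb  0x61  0xec  0x71  0x2d ]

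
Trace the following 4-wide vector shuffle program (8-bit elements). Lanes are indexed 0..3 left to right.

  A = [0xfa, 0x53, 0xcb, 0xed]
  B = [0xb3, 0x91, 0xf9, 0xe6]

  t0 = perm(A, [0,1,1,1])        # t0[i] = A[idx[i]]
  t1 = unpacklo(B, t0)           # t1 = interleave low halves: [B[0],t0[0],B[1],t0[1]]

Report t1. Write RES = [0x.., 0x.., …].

RES = [0xb3, 0xfa, 0x91, 0x53]

→ t0 |fa|53|53|53|
→ t1 |b3|fa|91|53|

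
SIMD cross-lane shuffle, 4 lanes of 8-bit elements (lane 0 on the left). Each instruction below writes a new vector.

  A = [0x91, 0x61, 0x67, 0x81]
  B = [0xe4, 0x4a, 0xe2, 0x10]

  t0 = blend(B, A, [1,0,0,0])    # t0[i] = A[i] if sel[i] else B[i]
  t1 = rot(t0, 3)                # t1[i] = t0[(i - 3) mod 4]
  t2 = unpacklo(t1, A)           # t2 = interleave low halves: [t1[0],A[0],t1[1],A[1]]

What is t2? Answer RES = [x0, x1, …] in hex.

  t0: 91 4a e2 10
  t1: 4a e2 10 91
  t2: 4a 91 e2 61

RES = [0x4a, 0x91, 0xe2, 0x61]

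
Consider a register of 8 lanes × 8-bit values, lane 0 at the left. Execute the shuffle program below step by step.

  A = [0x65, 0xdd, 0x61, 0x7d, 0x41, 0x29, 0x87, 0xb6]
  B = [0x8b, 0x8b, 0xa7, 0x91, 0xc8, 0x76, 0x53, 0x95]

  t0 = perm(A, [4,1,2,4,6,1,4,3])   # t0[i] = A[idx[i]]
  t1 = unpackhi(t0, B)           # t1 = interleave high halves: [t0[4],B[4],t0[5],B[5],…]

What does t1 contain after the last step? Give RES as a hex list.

→ t0 |41|dd|61|41|87|dd|41|7d|
→ t1 |87|c8|dd|76|41|53|7d|95|

RES = [ 0x87  0xc8  0xdd  0x76  0x41  0x53  0x7d  0x95 ]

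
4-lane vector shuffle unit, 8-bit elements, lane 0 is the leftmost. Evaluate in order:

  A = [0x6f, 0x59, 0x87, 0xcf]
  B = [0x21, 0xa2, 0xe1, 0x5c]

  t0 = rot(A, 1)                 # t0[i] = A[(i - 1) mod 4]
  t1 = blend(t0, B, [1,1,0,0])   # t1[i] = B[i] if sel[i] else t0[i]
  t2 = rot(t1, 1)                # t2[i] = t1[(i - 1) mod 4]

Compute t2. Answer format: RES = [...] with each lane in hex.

  t0: cf 6f 59 87
  t1: 21 a2 59 87
  t2: 87 21 a2 59

RES = [0x87, 0x21, 0xa2, 0x59]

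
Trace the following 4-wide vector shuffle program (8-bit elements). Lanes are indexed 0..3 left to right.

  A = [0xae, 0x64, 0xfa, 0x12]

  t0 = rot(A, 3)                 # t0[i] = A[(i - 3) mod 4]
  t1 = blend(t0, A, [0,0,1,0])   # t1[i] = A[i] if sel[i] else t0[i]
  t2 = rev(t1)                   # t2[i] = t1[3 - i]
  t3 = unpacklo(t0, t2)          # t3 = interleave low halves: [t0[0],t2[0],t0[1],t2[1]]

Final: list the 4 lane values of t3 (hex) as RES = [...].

RES = [ 0x64  0xae  0xfa  0xfa ]

t0 = [0x64, 0xfa, 0x12, 0xae]
t1 = [0x64, 0xfa, 0xfa, 0xae]
t2 = [0xae, 0xfa, 0xfa, 0x64]
t3 = [0x64, 0xae, 0xfa, 0xfa]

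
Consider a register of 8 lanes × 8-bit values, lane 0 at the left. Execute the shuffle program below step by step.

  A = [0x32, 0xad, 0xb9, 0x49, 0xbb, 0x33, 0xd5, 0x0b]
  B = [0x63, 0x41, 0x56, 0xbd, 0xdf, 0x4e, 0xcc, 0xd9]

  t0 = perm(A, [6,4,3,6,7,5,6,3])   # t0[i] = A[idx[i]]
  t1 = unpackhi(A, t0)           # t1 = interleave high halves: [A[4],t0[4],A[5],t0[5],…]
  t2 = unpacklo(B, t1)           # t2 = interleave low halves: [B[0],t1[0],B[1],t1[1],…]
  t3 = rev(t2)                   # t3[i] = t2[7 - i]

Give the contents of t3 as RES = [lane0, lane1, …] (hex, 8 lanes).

RES = [0x33, 0xbd, 0x33, 0x56, 0x0b, 0x41, 0xbb, 0x63]

  t0: d5 bb 49 d5 0b 33 d5 49
  t1: bb 0b 33 33 d5 d5 0b 49
  t2: 63 bb 41 0b 56 33 bd 33
  t3: 33 bd 33 56 0b 41 bb 63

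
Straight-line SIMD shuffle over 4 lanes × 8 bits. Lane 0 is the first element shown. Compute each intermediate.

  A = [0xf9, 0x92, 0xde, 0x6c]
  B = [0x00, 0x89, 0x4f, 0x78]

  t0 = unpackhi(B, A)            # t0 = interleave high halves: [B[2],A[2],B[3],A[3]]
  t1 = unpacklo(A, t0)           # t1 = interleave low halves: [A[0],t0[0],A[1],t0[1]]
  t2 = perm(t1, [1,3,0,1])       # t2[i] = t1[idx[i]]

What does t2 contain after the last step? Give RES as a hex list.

RES = [ 0x4f  0xde  0xf9  0x4f ]

t0 = [0x4f, 0xde, 0x78, 0x6c]
t1 = [0xf9, 0x4f, 0x92, 0xde]
t2 = [0x4f, 0xde, 0xf9, 0x4f]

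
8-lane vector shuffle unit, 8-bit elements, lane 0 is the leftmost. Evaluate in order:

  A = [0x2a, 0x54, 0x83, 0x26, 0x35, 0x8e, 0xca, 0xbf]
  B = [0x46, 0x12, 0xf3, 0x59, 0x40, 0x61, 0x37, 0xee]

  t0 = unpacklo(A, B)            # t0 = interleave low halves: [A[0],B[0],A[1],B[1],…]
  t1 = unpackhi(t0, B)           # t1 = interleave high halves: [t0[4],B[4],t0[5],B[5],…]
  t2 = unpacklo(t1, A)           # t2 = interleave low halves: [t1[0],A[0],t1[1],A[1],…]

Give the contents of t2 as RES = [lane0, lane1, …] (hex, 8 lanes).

RES = [ 0x83  0x2a  0x40  0x54  0xf3  0x83  0x61  0x26 ]

t0 = [0x2a, 0x46, 0x54, 0x12, 0x83, 0xf3, 0x26, 0x59]
t1 = [0x83, 0x40, 0xf3, 0x61, 0x26, 0x37, 0x59, 0xee]
t2 = [0x83, 0x2a, 0x40, 0x54, 0xf3, 0x83, 0x61, 0x26]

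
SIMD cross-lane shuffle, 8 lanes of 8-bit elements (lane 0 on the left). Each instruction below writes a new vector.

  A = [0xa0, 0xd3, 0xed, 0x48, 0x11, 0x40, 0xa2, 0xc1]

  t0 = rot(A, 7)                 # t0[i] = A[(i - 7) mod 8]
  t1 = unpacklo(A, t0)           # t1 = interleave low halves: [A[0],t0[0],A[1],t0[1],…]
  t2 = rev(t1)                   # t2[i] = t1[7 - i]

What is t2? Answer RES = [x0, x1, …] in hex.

  t0: d3 ed 48 11 40 a2 c1 a0
  t1: a0 d3 d3 ed ed 48 48 11
  t2: 11 48 48 ed ed d3 d3 a0

RES = [ 0x11  0x48  0x48  0xed  0xed  0xd3  0xd3  0xa0 ]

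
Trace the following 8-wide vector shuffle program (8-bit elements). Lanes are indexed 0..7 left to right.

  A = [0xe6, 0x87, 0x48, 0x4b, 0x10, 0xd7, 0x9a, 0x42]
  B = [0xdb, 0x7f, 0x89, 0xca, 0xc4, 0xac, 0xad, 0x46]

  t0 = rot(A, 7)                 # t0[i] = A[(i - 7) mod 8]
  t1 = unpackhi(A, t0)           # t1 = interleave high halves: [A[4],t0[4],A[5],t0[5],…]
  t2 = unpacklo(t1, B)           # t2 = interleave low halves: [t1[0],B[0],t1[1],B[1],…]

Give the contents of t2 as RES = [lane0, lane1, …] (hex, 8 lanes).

t0 = [0x87, 0x48, 0x4b, 0x10, 0xd7, 0x9a, 0x42, 0xe6]
t1 = [0x10, 0xd7, 0xd7, 0x9a, 0x9a, 0x42, 0x42, 0xe6]
t2 = [0x10, 0xdb, 0xd7, 0x7f, 0xd7, 0x89, 0x9a, 0xca]

RES = [ 0x10  0xdb  0xd7  0x7f  0xd7  0x89  0x9a  0xca ]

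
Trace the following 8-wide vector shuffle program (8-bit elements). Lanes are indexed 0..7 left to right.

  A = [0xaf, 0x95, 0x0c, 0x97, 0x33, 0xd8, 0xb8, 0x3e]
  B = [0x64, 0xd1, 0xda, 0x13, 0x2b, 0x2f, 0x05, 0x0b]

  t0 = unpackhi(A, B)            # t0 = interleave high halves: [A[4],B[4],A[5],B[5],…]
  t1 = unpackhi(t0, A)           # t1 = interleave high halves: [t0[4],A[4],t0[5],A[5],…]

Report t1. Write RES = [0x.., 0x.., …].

RES = [ 0xb8  0x33  0x05  0xd8  0x3e  0xb8  0x0b  0x3e ]

→ t0 |33|2b|d8|2f|b8|05|3e|0b|
→ t1 |b8|33|05|d8|3e|b8|0b|3e|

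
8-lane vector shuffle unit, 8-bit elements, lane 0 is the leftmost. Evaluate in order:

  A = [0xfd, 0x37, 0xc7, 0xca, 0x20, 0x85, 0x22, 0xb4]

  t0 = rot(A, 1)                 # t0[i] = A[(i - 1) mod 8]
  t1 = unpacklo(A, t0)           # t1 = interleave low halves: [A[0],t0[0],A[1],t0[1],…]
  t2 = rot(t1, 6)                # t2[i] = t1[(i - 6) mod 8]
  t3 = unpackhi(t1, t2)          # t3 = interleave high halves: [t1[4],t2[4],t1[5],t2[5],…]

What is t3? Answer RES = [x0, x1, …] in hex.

t0 = [0xb4, 0xfd, 0x37, 0xc7, 0xca, 0x20, 0x85, 0x22]
t1 = [0xfd, 0xb4, 0x37, 0xfd, 0xc7, 0x37, 0xca, 0xc7]
t2 = [0x37, 0xfd, 0xc7, 0x37, 0xca, 0xc7, 0xfd, 0xb4]
t3 = [0xc7, 0xca, 0x37, 0xc7, 0xca, 0xfd, 0xc7, 0xb4]

RES = [ 0xc7  0xca  0x37  0xc7  0xca  0xfd  0xc7  0xb4 ]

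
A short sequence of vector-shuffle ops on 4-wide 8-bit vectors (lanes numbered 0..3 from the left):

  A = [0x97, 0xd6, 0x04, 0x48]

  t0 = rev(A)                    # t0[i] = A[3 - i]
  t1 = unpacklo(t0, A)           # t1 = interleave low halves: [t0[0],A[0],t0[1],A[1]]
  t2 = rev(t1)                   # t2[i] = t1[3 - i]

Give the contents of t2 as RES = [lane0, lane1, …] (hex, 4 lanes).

RES = [ 0xd6  0x04  0x97  0x48 ]

→ t0 |48|04|d6|97|
→ t1 |48|97|04|d6|
→ t2 |d6|04|97|48|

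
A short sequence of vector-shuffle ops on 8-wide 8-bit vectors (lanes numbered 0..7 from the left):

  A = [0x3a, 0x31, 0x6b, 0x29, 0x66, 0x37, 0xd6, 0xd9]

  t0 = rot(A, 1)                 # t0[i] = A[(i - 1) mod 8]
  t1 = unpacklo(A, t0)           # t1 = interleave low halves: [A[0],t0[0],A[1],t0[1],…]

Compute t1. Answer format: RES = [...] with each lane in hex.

RES = [ 0x3a  0xd9  0x31  0x3a  0x6b  0x31  0x29  0x6b ]

  t0: d9 3a 31 6b 29 66 37 d6
  t1: 3a d9 31 3a 6b 31 29 6b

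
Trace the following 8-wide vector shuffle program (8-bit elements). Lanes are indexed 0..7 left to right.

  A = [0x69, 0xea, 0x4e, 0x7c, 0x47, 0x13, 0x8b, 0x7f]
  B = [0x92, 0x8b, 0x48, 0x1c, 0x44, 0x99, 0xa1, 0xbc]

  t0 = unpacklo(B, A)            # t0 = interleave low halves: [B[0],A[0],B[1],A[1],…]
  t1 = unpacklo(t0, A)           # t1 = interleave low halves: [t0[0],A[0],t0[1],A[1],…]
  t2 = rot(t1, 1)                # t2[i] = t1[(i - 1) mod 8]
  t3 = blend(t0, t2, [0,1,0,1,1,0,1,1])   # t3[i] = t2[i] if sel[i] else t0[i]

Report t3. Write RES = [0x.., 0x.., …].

RES = [0x92, 0x92, 0x8b, 0x69, 0xea, 0x4e, 0x4e, 0xea]

→ t0 |92|69|8b|ea|48|4e|1c|7c|
→ t1 |92|69|69|ea|8b|4e|ea|7c|
→ t2 |7c|92|69|69|ea|8b|4e|ea|
→ t3 |92|92|8b|69|ea|4e|4e|ea|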